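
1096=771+325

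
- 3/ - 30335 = 3/30335 =0.00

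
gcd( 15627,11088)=3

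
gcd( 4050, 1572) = 6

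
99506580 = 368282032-268775452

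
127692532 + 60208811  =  187901343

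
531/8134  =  531/8134 = 0.07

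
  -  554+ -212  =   - 766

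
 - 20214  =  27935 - 48149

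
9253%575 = 53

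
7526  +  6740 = 14266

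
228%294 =228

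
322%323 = 322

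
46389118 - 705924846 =- 659535728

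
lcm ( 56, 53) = 2968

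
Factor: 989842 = 2^1*7^1 * 17^1*4159^1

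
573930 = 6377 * 90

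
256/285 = 256/285  =  0.90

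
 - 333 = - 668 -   -  335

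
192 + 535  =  727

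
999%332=3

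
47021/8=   47021/8 = 5877.62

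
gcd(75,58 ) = 1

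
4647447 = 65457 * 71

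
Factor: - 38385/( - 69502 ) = 2^(-1 ) * 3^2*5^1*19^( - 1)*31^( -1) * 59^( - 1)*853^1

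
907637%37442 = 9029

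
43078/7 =6154 = 6154.00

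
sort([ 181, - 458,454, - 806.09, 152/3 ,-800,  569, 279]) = [-806.09, - 800, - 458, 152/3,181,279,454, 569 ] 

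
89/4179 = 89/4179= 0.02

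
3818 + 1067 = 4885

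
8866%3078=2710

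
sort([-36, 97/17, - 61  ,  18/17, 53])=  [ - 61,-36,  18/17, 97/17,53] 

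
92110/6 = 46055/3 =15351.67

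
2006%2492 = 2006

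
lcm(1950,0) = 0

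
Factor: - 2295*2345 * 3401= -3^3*5^2*7^1*17^1*19^1*67^1*179^1 = - 18303416775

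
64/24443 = 64/24443 = 0.00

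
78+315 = 393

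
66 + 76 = 142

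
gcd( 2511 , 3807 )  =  81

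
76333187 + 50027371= 126360558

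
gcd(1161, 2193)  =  129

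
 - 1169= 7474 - 8643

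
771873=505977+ 265896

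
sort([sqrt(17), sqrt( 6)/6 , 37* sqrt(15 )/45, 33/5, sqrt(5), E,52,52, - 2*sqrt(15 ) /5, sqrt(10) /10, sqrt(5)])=[-2  *  sqrt( 15)/5, sqrt( 10 )/10,  sqrt (6 ) /6, sqrt ( 5), sqrt(5), E,37*sqrt( 15 ) /45,  sqrt( 17 ),33/5,52 , 52]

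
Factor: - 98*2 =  - 2^2*7^2 = - 196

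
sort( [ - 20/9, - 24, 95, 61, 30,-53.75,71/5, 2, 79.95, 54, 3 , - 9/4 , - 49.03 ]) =[ - 53.75, - 49.03, - 24, - 9/4, - 20/9, 2, 3, 71/5, 30,54, 61, 79.95, 95]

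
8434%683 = 238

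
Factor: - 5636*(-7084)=39925424 = 2^4 * 7^1*11^1*23^1*1409^1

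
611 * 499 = 304889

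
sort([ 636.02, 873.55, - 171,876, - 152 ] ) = [ - 171, - 152,636.02, 873.55, 876 ]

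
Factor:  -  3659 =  - 3659^1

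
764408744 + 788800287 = 1553209031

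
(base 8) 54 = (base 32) 1c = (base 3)1122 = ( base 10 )44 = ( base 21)22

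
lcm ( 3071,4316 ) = 159692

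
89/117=89/117 = 0.76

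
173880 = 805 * 216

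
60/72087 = 20/24029 = 0.00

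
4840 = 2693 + 2147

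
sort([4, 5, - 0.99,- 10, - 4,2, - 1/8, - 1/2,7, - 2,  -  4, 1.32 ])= [ - 10, -4, - 4, - 2, - 0.99, - 1/2, - 1/8 , 1.32  ,  2,4, 5, 7 ]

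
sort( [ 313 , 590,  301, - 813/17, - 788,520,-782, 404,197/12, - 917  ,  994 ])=[  -  917,  -  788, - 782, - 813/17, 197/12, 301 , 313,404, 520,590, 994]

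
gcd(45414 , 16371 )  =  9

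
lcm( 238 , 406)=6902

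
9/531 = 1/59 = 0.02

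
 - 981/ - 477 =109/53 = 2.06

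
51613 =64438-12825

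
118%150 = 118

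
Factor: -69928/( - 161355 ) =2^3 * 3^ ( - 1)*5^ ( - 1)*31^( - 1 )*347^( - 1)*8741^1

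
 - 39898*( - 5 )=199490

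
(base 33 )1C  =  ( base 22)21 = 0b101101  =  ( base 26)1J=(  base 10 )45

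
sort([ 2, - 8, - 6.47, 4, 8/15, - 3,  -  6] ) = [-8, -6.47, - 6,-3, 8/15, 2,4 ] 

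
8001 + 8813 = 16814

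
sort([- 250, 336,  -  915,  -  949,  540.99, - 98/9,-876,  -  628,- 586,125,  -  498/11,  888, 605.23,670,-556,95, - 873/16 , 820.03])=[  -  949, -915,- 876, -628 ,-586, - 556, - 250, - 873/16,-498/11 ,  -  98/9, 95, 125, 336, 540.99 , 605.23, 670,  820.03,  888]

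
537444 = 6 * 89574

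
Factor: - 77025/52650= - 79/54 =-  2^ (  -  1)*3^ ( - 3 )*79^1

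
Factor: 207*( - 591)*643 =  - 78662691 = - 3^3*23^1*197^1*643^1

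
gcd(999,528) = 3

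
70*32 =2240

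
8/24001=8/24001  =  0.00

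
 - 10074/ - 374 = 5037/187 = 26.94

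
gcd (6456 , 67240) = 8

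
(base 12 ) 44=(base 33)1J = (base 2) 110100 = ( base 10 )52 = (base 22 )28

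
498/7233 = 166/2411 = 0.07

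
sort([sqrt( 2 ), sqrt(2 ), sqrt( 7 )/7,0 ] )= [ 0,  sqrt( 7) /7, sqrt(2),sqrt(2 ) ]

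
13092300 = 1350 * 9698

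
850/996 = 425/498 = 0.85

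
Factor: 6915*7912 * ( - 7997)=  - 437527705560 = - 2^3*3^1 * 5^1*11^1* 23^1 * 43^1* 461^1*727^1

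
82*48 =3936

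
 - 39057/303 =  - 13019/101 =- 128.90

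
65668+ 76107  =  141775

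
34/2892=17/1446  =  0.01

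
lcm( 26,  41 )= 1066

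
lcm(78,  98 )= 3822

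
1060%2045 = 1060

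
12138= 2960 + 9178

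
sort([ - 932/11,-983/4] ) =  [ - 983/4, - 932/11 ]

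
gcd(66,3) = 3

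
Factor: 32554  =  2^1*41^1*397^1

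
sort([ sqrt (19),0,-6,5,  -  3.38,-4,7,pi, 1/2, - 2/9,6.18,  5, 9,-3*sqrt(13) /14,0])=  [-6 , - 4,-3.38 , - 3 * sqrt( 13 )/14, - 2/9, 0,0,1/2 , pi, sqrt(19 )  ,  5, 5,6.18,  7,9]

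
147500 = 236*625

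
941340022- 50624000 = 890716022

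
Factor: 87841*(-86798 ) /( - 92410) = 5^ ( - 1)*13^1*29^1*233^1*  9241^( - 1)*43399^1 = 3812211559/46205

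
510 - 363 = 147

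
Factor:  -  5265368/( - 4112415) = 2^3*3^( - 2 ) * 5^( - 1 ) *241^1 * 2731^1 * 91387^(  -  1)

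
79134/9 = 26378/3=8792.67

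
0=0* 4474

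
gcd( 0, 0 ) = 0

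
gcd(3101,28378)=7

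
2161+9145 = 11306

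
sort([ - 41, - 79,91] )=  [ - 79, - 41,91 ]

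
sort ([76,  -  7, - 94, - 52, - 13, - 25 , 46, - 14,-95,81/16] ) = [-95, - 94 , - 52, - 25,-14 , - 13, - 7,81/16 , 46,76 ]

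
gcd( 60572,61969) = 1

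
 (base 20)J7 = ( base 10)387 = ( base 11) 322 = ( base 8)603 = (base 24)g3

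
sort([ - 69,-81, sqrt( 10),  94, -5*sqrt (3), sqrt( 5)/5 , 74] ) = [ - 81,  -  69 , -5 * sqrt( 3), sqrt( 5)/5,sqrt( 10), 74,94]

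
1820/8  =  227 + 1/2 = 227.50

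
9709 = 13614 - 3905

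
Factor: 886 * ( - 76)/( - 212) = 2^1 * 19^1*53^( - 1)*443^1 = 16834/53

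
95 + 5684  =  5779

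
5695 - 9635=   -  3940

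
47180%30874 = 16306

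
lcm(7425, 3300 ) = 29700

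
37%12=1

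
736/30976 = 23/968 = 0.02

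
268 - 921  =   - 653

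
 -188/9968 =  - 47/2492= - 0.02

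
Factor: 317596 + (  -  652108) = - 334512=- 2^4*3^2*23^1*101^1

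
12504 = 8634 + 3870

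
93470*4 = 373880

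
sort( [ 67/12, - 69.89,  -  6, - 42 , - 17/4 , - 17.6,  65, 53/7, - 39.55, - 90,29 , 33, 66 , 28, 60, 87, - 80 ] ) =[ - 90,  -  80, -69.89 ,  -  42, - 39.55 , - 17.6 , - 6  , - 17/4, 67/12,53/7, 28,29,33, 60,  65,66,87]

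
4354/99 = 43 + 97/99 = 43.98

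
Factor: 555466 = 2^1*29^1*61^1*157^1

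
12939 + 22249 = 35188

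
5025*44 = 221100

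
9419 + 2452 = 11871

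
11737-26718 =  - 14981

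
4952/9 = 4952/9 = 550.22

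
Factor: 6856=2^3* 857^1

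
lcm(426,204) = 14484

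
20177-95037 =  - 74860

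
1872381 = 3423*547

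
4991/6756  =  4991/6756 =0.74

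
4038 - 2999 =1039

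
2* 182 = 364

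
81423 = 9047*9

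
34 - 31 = 3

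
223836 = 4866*46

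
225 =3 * 75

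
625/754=625/754 =0.83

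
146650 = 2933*50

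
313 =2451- 2138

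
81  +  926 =1007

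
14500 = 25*580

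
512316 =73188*7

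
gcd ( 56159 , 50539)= 1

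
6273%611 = 163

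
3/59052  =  1/19684  =  0.00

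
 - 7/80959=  - 1  +  80952/80959 = - 0.00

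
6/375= 2/125 = 0.02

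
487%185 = 117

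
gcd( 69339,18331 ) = 797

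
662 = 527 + 135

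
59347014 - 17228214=42118800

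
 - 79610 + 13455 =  - 66155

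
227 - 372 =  - 145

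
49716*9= 447444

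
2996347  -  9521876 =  - 6525529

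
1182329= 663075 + 519254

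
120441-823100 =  - 702659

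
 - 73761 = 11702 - 85463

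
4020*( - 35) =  - 140700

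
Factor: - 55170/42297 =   -  30/23  =  - 2^1 *3^1 * 5^1*23^ ( - 1)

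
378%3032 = 378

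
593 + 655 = 1248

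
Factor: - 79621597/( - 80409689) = 11^1 * 191^1*743^( - 1)*37897^1*108223^( - 1)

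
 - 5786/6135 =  - 1 + 349/6135 = - 0.94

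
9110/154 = 4555/77 = 59.16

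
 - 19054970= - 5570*3421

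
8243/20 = 8243/20  =  412.15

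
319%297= 22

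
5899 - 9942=-4043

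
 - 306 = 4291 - 4597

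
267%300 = 267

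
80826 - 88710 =-7884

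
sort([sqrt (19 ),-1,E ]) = [ - 1,E, sqrt ( 19 )] 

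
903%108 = 39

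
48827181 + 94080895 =142908076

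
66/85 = 66/85=0.78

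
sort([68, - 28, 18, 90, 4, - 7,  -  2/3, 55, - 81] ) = [ - 81,-28 , - 7, - 2/3,4, 18, 55,68, 90 ]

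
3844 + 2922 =6766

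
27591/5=27591/5 = 5518.20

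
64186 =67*958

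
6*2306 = 13836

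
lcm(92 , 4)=92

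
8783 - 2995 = 5788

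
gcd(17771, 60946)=1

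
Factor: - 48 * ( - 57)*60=164160 = 2^6*3^3 * 5^1*19^1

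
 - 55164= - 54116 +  - 1048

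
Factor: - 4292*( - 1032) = 2^5*3^1*29^1*37^1 * 43^1 = 4429344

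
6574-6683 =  - 109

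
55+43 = 98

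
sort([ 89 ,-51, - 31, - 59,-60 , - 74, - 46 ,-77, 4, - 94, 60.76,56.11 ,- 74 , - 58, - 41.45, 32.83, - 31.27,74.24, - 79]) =[ - 94,-79, - 77 , - 74, - 74 , -60, - 59,- 58, - 51, - 46, - 41.45 , - 31.27, - 31 , 4, 32.83, 56.11 , 60.76,74.24, 89]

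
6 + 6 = 12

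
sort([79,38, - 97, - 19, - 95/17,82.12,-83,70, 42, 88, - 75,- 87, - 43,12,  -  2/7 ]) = [  -  97, - 87, - 83, - 75, - 43,-19,- 95/17, - 2/7,12 , 38, 42,70,79, 82.12,88]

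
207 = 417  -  210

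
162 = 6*27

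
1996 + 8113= 10109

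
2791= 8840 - 6049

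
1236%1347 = 1236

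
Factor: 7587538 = 2^1* 7^1*541967^1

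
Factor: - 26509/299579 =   -  7^1*541^1*42797^ ( - 1) = -3787/42797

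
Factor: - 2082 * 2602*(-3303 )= 2^2*3^3 * 347^1 *367^1*1301^1 = 17893553292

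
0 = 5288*0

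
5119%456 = 103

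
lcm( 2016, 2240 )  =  20160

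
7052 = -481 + 7533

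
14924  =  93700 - 78776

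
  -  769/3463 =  - 769/3463 = -0.22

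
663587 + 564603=1228190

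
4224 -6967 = -2743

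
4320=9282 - 4962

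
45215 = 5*9043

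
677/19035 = 677/19035 = 0.04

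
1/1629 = 1/1629 = 0.00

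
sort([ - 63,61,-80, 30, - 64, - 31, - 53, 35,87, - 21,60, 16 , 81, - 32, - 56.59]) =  [ - 80 , - 64, - 63, - 56.59, - 53, - 32, - 31, - 21, 16,30,35,60, 61, 81, 87 ] 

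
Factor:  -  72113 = -37^1*1949^1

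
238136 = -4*( - 59534 ) 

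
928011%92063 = 7381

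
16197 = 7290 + 8907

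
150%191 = 150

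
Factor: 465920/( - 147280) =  - 832/263 = - 2^6 * 13^1*263^(-1 )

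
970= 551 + 419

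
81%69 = 12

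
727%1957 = 727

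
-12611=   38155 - 50766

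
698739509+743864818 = 1442604327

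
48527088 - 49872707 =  - 1345619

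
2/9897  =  2/9897 = 0.00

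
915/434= 915/434 = 2.11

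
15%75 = 15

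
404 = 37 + 367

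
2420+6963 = 9383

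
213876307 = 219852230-5975923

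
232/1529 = 232/1529= 0.15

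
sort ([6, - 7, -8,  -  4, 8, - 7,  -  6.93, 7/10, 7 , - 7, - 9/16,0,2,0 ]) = [ - 8, - 7, - 7, - 7,-6.93, - 4,-9/16, 0,0,7/10, 2, 6, 7,8] 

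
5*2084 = 10420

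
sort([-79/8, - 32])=[- 32, - 79/8]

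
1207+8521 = 9728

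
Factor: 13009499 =127^1 * 102437^1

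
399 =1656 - 1257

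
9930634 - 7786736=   2143898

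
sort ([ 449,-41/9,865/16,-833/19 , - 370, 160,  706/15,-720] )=[-720, - 370 ,-833/19 , - 41/9,706/15,  865/16,160, 449]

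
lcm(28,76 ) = 532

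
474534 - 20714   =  453820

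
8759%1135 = 814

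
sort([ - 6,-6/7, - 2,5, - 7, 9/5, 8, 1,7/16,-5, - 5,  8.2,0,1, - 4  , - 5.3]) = [ - 7, - 6,-5.3,-5,-5, - 4, - 2,  -  6/7, 0,7/16,1 , 1 , 9/5, 5, 8,8.2] 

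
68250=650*105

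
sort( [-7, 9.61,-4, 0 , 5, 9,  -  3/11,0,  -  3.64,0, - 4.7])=[ - 7 , - 4.7,-4,-3.64,-3/11 , 0 , 0,0,5,9,9.61 ] 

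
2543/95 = 2543/95 = 26.77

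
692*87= 60204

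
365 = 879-514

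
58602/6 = 9767 = 9767.00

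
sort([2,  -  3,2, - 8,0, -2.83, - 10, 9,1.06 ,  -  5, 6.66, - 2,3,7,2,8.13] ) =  [ - 10,  -  8, - 5, - 3, - 2.83,-2,  0,1.06,2,2,2,  3,6.66,7, 8.13,9]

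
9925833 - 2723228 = 7202605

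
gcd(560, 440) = 40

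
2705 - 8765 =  - 6060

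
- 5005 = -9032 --4027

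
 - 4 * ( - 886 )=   3544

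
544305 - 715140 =  -  170835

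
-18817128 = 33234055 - 52051183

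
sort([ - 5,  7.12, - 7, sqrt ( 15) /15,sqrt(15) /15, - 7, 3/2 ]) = [ - 7  , - 7, - 5,  sqrt(15 )/15, sqrt( 15)/15, 3/2, 7.12 ]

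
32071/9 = 32071/9=3563.44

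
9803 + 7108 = 16911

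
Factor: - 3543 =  - 3^1*1181^1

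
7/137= 7/137 =0.05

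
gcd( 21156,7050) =6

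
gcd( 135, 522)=9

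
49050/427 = 49050/427 = 114.87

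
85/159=85/159=0.53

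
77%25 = 2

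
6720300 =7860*855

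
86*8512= 732032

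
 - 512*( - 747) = 382464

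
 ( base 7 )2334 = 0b1101011010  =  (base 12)5B6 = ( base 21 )1ji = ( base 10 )858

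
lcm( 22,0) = 0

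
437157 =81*5397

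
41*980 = 40180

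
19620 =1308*15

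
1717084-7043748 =-5326664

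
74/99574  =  37/49787 = 0.00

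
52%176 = 52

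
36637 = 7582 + 29055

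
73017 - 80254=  - 7237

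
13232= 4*3308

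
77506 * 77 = 5967962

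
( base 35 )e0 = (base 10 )490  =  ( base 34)EE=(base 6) 2134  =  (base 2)111101010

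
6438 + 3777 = 10215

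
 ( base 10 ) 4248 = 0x1098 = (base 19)beb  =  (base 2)1000010011000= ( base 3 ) 12211100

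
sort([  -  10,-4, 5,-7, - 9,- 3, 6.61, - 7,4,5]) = [-10,-9, - 7,-7,-4, - 3,4,  5,5, 6.61]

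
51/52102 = 51/52102 = 0.00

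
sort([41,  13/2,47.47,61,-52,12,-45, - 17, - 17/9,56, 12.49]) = [ - 52,-45,-17 ,- 17/9, 13/2, 12, 12.49, 41,47.47,56,61]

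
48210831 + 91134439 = 139345270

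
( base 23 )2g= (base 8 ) 76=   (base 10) 62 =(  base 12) 52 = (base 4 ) 332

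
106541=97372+9169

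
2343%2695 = 2343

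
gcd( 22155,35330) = 5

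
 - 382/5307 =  - 1 +4925/5307 = - 0.07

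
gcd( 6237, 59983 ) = 77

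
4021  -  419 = 3602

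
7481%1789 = 325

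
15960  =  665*24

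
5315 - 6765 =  - 1450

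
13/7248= 13/7248  =  0.00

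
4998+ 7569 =12567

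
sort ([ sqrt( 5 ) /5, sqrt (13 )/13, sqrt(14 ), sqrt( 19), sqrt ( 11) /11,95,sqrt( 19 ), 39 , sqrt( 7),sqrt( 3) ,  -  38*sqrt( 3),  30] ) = [ - 38 * sqrt( 3),sqrt( 13)/13,sqrt( 11 )/11 , sqrt( 5 )/5, sqrt ( 3) , sqrt( 7),sqrt( 14),sqrt(19 ), sqrt ( 19), 30,  39 , 95 ]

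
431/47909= 431/47909 = 0.01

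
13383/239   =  55 + 238/239  =  56.00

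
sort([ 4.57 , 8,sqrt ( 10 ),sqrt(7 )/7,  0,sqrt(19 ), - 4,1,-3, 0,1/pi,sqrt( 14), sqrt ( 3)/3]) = [-4,-3,0,  0,1/pi,sqrt (7)/7, sqrt(3)/3,1,sqrt ( 10),sqrt(14),sqrt(19 ),4.57,8] 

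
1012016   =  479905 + 532111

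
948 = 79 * 12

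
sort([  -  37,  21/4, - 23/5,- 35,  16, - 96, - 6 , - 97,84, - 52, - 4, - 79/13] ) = [ - 97,  -  96 ,- 52, - 37, - 35 , - 79/13,  -  6,-23/5,- 4, 21/4, 16,84] 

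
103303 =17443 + 85860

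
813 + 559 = 1372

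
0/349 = 0 =0.00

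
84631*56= 4739336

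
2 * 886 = 1772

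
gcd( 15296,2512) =16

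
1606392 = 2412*666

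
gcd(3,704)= 1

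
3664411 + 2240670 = 5905081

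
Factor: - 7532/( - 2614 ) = 3766/1307= 2^1 * 7^1*269^1*1307^( - 1 )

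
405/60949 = 405/60949 = 0.01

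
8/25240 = 1/3155= 0.00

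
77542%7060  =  6942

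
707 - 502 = 205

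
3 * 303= 909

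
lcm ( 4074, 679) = 4074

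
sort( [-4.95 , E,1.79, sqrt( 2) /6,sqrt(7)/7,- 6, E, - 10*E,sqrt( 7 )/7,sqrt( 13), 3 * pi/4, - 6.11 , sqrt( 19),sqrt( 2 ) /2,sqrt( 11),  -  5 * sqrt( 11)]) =[ -10*E, - 5*sqrt( 11 ),-6.11, - 6, - 4.95, sqrt( 2) /6, sqrt( 7 ) /7, sqrt( 7 ) /7, sqrt( 2) /2, 1.79, 3*pi/4,  E, E,sqrt( 11), sqrt( 13),  sqrt( 19 )]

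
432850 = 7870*55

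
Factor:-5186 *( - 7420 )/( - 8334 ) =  - 2^2 * 3^( - 2)*5^1*7^1*53^1*463^ (  -  1) * 2593^1 = - 19240060/4167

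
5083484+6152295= 11235779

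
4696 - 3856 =840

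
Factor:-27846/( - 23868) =7/6 = 2^( - 1)* 3^( - 1)*7^1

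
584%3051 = 584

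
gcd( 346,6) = 2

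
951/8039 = 951/8039= 0.12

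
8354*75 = 626550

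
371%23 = 3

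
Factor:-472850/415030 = -5^1*7^(  -  1 ) *11^( - 2 )*193^1 =- 965/847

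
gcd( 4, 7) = 1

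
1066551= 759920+306631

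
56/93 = 56/93   =  0.60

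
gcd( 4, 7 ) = 1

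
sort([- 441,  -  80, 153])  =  [ - 441 , - 80 , 153 ] 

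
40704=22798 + 17906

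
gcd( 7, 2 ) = 1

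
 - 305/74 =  - 5  +  65/74  =  - 4.12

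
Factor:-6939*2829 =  - 19630431 = - 3^4*23^1 * 41^1*257^1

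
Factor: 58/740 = 29/370 = 2^(-1 )*5^( - 1 )*29^1*37^(- 1) 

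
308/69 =308/69 = 4.46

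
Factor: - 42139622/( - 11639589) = 2^1*3^( - 1)*7^1*13^(-1)* 298451^(- 1)*3009973^1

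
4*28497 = 113988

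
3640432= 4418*824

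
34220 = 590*58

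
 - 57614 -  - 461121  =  403507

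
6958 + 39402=46360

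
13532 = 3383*4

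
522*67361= 35162442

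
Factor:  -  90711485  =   - 5^1*18142297^1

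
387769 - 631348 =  - 243579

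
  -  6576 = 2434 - 9010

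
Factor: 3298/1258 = 37^ ( -1)*97^1 =97/37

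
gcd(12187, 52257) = 1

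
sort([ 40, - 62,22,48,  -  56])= [  -  62,- 56,22 , 40,  48]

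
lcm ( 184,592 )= 13616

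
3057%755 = 37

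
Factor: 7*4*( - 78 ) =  - 2184 = - 2^3*3^1*7^1*13^1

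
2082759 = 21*99179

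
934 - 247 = 687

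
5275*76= 400900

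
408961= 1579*259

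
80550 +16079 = 96629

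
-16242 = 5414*( - 3) 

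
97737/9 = 10859 + 2/3 = 10859.67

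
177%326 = 177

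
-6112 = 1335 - 7447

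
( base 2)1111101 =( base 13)98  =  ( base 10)125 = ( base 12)A5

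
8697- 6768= 1929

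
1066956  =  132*8083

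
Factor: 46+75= 121   =  11^2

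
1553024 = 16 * 97064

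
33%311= 33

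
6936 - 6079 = 857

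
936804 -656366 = 280438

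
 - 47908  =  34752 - 82660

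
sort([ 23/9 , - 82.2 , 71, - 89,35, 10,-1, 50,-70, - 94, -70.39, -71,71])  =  [  -  94,- 89, - 82.2,-71, - 70.39,-70, - 1,23/9 , 10,  35,50, 71 , 71 ]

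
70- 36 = 34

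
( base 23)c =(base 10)12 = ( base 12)10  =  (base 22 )c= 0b1100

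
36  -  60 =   -  24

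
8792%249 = 77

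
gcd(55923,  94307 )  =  1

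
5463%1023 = 348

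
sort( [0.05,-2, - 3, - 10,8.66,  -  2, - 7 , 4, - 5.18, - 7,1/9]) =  [ -10,-7, - 7,-5.18, -3,-2,-2, 0.05,1/9, 4,  8.66]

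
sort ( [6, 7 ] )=[ 6,7] 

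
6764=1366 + 5398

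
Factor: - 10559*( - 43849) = 13^1*3373^1*10559^1 = 463001591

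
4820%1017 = 752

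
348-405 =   -  57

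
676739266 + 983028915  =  1659768181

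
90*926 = 83340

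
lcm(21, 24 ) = 168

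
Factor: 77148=2^2 *3^2* 2143^1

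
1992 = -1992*( - 1)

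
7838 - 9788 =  - 1950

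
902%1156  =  902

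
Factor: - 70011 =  - 3^3*2593^1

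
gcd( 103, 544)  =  1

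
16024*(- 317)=  -  5079608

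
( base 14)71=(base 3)10200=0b1100011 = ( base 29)3C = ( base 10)99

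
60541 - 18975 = 41566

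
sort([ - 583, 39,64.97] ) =[ - 583,39 , 64.97]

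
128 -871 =  -  743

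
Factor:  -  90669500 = -2^2*5^3 * 17^1*10667^1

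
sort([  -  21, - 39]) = [ -39,- 21]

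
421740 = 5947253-5525513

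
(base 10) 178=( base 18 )9g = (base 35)53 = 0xb2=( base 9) 217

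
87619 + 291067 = 378686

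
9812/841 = 11+561/841 = 11.67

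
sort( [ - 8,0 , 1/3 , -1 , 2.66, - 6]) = [ - 8, - 6,-1,0, 1/3 , 2.66]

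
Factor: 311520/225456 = 590/427 = 2^1*5^1*7^( - 1)*59^1*61^( - 1) 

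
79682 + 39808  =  119490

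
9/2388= 3/796= 0.00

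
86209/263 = 327 + 208/263  =  327.79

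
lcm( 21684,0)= 0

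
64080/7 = 64080/7 =9154.29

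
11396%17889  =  11396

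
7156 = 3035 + 4121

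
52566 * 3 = 157698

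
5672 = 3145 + 2527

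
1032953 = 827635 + 205318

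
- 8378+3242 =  - 5136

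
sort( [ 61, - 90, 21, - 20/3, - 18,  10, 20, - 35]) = [ - 90, - 35,-18, - 20/3,  10, 20, 21, 61 ] 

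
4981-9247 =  - 4266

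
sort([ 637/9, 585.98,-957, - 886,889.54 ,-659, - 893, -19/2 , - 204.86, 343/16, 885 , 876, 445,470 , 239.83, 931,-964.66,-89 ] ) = [ - 964.66,-957, -893, - 886,  -  659, - 204.86, -89,-19/2,343/16,637/9,239.83, 445,470,585.98, 876 , 885 , 889.54,931] 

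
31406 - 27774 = 3632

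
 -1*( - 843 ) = 843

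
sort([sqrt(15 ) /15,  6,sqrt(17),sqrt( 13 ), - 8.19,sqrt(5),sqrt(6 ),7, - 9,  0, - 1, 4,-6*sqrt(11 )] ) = [ - 6* sqrt(11 ),-9, - 8.19, - 1, 0,sqrt(15) /15, sqrt(5), sqrt(6 ),sqrt ( 13),4,sqrt( 17 ) , 6,7]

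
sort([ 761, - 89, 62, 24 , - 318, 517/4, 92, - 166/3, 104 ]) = [-318, - 89,-166/3, 24,62,92, 104, 517/4,761]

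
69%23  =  0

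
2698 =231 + 2467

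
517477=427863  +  89614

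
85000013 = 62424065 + 22575948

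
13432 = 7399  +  6033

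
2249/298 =2249/298= 7.55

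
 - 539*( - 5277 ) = 2844303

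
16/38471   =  16/38471 = 0.00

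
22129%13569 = 8560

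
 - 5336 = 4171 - 9507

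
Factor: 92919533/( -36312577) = -1896317/741073 = - 37^( - 1)*20029^(  -  1) * 1896317^1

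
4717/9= 4717/9= 524.11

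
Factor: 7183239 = 3^1*7^1*342059^1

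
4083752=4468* 914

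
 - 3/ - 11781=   1/3927 = 0.00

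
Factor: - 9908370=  - 2^1*3^2* 5^1*89^1 * 1237^1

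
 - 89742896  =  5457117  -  95200013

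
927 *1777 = 1647279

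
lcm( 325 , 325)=325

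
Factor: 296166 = 2^1 * 3^1*13^1*3797^1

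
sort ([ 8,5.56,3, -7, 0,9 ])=[-7,0,3,5.56, 8,9 ]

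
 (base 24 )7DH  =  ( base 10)4361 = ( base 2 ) 1000100001001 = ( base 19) C1A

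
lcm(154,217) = 4774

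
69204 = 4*17301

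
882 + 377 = 1259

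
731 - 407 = 324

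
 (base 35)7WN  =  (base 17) 1GAB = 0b10010111110110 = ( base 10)9718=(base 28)CB2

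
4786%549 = 394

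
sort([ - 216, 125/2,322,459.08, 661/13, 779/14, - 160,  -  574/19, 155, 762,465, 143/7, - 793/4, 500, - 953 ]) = [ - 953,  -  216, - 793/4,  -  160, - 574/19, 143/7 , 661/13, 779/14,  125/2, 155,322, 459.08,465,500, 762 ]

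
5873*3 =17619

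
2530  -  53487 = -50957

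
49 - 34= 15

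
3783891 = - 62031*( - 61)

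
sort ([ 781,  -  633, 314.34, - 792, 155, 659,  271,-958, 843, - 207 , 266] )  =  [  -  958, - 792, - 633,  -  207, 155, 266, 271,314.34, 659, 781, 843] 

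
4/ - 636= - 1/159 = - 0.01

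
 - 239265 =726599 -965864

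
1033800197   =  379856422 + 653943775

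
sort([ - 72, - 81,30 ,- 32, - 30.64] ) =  [ - 81, -72 , - 32, - 30.64, 30]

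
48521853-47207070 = 1314783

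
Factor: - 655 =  - 5^1 * 131^1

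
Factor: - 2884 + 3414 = 530=2^1 * 5^1 * 53^1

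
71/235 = 71/235=0.30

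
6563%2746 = 1071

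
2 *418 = 836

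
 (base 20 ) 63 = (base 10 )123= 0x7b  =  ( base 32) 3r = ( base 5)443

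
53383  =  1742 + 51641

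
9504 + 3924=13428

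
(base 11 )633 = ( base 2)1011111010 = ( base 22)1CE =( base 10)762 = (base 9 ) 1036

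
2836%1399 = 38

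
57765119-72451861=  - 14686742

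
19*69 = 1311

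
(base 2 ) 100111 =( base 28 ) 1b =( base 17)25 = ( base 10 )39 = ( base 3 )1110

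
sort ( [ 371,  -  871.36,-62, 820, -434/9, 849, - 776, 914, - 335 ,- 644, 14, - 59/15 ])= [  -  871.36, - 776, - 644,-335, - 62,  -  434/9 ,  -  59/15, 14,371,  820, 849,  914] 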